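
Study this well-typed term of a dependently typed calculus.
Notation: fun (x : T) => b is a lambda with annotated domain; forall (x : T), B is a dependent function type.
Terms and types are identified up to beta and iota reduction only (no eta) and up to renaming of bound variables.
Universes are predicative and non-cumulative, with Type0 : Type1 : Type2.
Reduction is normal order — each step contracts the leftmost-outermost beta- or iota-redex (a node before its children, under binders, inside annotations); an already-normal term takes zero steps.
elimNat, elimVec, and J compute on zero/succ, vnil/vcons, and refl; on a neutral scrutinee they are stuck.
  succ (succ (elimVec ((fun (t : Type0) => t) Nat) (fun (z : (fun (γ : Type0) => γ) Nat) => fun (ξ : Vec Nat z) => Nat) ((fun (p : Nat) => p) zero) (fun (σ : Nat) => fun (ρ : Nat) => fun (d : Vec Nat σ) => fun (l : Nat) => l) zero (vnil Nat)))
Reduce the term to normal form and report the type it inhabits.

resulting normal form:
  succ (succ zero)
the term's type:
  Nat


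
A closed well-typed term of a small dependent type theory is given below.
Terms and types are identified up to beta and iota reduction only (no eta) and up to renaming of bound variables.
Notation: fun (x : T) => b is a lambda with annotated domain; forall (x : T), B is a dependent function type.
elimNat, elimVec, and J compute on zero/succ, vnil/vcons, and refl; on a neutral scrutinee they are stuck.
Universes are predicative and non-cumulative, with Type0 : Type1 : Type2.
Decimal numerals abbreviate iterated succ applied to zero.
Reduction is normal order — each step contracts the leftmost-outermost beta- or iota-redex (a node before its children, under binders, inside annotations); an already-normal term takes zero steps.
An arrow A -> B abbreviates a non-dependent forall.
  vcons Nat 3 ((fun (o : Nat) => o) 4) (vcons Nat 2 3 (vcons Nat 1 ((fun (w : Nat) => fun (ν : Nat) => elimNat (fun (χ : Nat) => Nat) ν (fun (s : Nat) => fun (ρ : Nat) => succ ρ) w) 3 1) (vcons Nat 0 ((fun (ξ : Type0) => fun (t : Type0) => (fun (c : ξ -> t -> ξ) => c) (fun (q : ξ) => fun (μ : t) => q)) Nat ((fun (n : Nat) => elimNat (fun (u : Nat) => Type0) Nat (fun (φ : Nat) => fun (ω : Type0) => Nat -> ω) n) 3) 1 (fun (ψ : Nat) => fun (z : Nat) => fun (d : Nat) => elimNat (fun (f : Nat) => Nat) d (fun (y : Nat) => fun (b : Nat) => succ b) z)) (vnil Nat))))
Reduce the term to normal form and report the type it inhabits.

normal form:
  vcons Nat 3 4 (vcons Nat 2 3 (vcons Nat 1 4 (vcons Nat 0 1 (vnil Nat))))
the term's type:
  Vec Nat 4
observation: the leftmost-outermost redex is a beta-redex, and normalization takes 18 steps.


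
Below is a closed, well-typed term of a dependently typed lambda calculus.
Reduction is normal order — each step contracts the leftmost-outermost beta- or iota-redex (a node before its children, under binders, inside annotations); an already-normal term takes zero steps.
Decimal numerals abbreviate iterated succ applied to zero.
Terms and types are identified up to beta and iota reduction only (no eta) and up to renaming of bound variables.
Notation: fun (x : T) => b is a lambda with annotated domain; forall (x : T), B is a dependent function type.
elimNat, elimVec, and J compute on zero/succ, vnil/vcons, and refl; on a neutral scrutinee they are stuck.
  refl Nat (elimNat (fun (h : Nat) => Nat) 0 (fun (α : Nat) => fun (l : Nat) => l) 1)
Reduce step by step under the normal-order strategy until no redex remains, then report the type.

normal-order reduction:
  refl Nat (elimNat (fun (h : Nat) => Nat) 0 (fun (α : Nat) => fun (l : Nat) => l) 1)
  ~> refl Nat ((fun (h : Nat) => fun (α : Nat) => α) 0 (elimNat (fun (l : Nat) => Nat) 0 (fun (κ : Nat) => fun (z : Nat) => z) 0))
  ~> refl Nat ((fun (h : Nat) => h) (elimNat (fun (α : Nat) => Nat) 0 (fun (l : Nat) => fun (κ : Nat) => κ) 0))
  ~> refl Nat (elimNat (fun (h : Nat) => Nat) 0 (fun (α : Nat) => fun (l : Nat) => l) 0)
  ~> refl Nat 0
the term's type:
  Eq Nat 0 0


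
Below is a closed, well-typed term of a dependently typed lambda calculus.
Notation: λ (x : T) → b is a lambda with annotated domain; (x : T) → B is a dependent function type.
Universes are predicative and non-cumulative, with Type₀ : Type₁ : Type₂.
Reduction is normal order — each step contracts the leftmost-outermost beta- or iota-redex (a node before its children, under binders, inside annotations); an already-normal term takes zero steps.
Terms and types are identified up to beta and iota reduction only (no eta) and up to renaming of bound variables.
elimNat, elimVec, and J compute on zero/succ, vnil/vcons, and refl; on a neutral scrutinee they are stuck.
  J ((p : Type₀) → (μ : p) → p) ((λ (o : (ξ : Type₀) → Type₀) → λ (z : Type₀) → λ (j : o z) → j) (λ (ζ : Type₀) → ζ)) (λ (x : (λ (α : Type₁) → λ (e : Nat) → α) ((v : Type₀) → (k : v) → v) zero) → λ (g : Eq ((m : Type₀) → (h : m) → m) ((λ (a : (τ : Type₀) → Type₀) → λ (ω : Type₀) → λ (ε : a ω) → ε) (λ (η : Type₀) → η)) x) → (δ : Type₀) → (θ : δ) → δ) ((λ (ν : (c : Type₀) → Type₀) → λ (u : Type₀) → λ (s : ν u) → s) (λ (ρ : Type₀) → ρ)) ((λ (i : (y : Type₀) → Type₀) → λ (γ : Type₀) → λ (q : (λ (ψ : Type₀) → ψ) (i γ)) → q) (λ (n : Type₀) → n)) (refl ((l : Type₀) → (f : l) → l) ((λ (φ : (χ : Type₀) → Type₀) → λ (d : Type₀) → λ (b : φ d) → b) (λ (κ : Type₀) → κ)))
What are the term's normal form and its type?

resulting normal form:
  λ (p : Type₀) → λ (μ : p) → μ
inferred type:
  (p : Type₀) → (μ : p) → p
observation: reduction starts at a J iota-redex, and 3 normal-order steps reach the normal form.


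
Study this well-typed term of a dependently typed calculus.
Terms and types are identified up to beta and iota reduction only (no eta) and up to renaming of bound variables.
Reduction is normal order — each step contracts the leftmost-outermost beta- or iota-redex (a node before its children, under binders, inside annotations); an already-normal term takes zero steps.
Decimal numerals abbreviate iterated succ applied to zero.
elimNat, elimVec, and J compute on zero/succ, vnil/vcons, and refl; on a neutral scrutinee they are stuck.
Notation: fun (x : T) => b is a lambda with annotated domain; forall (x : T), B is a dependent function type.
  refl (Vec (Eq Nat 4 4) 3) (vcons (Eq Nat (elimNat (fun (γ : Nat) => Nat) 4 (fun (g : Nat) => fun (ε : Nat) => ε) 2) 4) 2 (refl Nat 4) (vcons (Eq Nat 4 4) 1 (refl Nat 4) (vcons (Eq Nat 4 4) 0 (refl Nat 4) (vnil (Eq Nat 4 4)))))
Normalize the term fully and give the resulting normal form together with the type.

resulting normal form:
  refl (Vec (Eq Nat 4 4) 3) (vcons (Eq Nat 4 4) 2 (refl Nat 4) (vcons (Eq Nat 4 4) 1 (refl Nat 4) (vcons (Eq Nat 4 4) 0 (refl Nat 4) (vnil (Eq Nat 4 4)))))
inferred type:
  Eq (Vec (Eq Nat 4 4) 3) (vcons (Eq Nat 4 4) 2 (refl Nat 4) (vcons (Eq Nat 4 4) 1 (refl Nat 4) (vcons (Eq Nat 4 4) 0 (refl Nat 4) (vnil (Eq Nat 4 4))))) (vcons (Eq Nat 4 4) 2 (refl Nat 4) (vcons (Eq Nat 4 4) 1 (refl Nat 4) (vcons (Eq Nat 4 4) 0 (refl Nat 4) (vnil (Eq Nat 4 4)))))


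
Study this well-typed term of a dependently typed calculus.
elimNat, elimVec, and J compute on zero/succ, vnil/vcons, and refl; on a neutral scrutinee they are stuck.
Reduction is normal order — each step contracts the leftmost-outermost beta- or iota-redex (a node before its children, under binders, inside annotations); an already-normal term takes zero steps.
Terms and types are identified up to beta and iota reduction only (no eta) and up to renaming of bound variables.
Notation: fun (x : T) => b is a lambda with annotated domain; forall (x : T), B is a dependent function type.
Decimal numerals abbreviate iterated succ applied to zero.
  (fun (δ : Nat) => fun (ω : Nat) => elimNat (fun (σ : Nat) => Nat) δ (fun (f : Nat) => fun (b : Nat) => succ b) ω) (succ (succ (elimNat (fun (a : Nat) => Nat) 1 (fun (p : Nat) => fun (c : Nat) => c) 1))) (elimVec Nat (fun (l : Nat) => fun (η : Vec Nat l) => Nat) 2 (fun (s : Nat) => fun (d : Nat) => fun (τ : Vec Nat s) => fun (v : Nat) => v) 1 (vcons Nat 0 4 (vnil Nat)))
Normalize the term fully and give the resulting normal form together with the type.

resulting normal form:
  5
type:
  Nat


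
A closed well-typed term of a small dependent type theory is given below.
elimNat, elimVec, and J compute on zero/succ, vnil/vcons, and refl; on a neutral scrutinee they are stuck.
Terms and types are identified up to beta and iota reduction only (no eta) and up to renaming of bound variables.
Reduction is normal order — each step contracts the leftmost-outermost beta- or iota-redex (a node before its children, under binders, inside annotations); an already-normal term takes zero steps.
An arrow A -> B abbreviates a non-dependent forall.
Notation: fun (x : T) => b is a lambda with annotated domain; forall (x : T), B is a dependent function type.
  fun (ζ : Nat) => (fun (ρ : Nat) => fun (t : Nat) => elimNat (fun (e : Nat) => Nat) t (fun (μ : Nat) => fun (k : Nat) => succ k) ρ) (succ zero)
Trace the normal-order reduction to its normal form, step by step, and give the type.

normal-order reduction sequence:
  fun (ζ : Nat) => (fun (ρ : Nat) => fun (t : Nat) => elimNat (fun (e : Nat) => Nat) t (fun (μ : Nat) => fun (k : Nat) => succ k) ρ) (succ zero)
  ~> fun (ζ : Nat) => fun (ρ : Nat) => elimNat (fun (t : Nat) => Nat) ρ (fun (e : Nat) => fun (μ : Nat) => succ μ) (succ zero)
  ~> fun (ζ : Nat) => fun (ρ : Nat) => (fun (t : Nat) => fun (e : Nat) => succ e) zero (elimNat (fun (μ : Nat) => Nat) ρ (fun (k : Nat) => fun (u : Nat) => succ u) zero)
  ~> fun (ζ : Nat) => fun (ρ : Nat) => (fun (t : Nat) => succ t) (elimNat (fun (e : Nat) => Nat) ρ (fun (μ : Nat) => fun (k : Nat) => succ k) zero)
  ~> fun (ζ : Nat) => fun (ρ : Nat) => succ (elimNat (fun (t : Nat) => Nat) ρ (fun (e : Nat) => fun (μ : Nat) => succ μ) zero)
  ~> fun (ζ : Nat) => fun (ρ : Nat) => succ ρ
type:
  Nat -> Nat -> Nat


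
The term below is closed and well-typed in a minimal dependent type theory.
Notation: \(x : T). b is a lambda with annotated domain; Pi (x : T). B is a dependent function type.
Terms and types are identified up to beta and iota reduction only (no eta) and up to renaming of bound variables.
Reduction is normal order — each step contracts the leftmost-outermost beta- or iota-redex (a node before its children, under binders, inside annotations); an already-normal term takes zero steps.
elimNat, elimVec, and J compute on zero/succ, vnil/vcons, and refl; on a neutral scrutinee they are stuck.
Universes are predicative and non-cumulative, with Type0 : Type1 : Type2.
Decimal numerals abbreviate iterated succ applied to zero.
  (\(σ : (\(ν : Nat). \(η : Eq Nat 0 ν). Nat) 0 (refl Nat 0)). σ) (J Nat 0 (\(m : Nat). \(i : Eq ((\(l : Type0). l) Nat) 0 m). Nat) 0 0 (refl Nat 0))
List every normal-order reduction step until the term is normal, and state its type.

normal-order reduction sequence:
  (\(σ : (\(ν : Nat). \(η : Eq Nat 0 ν). Nat) 0 (refl Nat 0)). σ) (J Nat 0 (\(m : Nat). \(i : Eq ((\(l : Type0). l) Nat) 0 m). Nat) 0 0 (refl Nat 0))
  ~> J Nat 0 (\(σ : Nat). \(ν : Eq ((\(η : Type0). η) Nat) 0 σ). Nat) 0 0 (refl Nat 0)
  ~> 0
type:
  Nat


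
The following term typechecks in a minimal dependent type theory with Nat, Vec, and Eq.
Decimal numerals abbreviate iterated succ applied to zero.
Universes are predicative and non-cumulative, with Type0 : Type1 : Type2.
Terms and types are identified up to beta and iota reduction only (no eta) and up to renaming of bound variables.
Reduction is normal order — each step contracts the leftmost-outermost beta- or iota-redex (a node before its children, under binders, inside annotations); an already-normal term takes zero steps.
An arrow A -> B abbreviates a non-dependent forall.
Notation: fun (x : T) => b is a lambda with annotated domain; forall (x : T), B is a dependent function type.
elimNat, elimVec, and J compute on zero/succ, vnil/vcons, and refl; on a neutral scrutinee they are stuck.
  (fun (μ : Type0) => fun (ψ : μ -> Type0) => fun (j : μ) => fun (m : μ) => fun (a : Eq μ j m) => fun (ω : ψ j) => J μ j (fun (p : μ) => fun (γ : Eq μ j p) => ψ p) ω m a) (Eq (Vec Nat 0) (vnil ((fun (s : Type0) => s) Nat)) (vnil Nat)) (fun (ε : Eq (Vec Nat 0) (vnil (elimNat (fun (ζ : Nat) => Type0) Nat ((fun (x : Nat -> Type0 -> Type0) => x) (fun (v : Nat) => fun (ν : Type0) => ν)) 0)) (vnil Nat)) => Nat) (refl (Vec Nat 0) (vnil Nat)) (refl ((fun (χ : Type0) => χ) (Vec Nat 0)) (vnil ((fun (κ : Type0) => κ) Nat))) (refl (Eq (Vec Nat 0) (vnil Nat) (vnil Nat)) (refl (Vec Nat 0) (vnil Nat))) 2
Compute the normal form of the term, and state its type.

reduced normal form:
  2
type:
  Nat
observation: the term reaches its normal form after 7 normal-order steps.


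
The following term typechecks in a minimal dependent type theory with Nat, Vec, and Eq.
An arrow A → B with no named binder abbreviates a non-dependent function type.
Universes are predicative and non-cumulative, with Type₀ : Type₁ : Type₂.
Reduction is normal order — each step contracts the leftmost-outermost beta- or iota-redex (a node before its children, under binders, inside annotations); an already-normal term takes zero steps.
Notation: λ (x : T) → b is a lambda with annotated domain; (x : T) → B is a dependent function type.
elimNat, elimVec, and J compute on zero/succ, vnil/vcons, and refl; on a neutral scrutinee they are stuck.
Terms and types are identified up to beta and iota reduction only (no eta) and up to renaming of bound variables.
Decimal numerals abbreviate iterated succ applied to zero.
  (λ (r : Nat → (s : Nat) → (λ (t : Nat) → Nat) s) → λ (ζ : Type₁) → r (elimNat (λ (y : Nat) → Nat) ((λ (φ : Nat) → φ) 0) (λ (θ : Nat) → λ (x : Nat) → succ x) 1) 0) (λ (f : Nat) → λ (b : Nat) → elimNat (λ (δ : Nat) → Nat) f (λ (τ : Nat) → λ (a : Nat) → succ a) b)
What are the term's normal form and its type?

normal form:
  λ (r : Type₁) → 1
type:
  Type₁ → Nat
observation: the leftmost-outermost redex is a beta-redex, and normalization takes 9 steps.


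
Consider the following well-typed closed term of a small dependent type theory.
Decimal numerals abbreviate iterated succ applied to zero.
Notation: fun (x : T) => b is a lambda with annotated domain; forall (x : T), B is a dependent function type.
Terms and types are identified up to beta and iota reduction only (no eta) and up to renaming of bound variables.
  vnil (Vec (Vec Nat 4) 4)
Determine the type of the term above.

type:
  Vec (Vec (Vec Nat 4) 4) 0


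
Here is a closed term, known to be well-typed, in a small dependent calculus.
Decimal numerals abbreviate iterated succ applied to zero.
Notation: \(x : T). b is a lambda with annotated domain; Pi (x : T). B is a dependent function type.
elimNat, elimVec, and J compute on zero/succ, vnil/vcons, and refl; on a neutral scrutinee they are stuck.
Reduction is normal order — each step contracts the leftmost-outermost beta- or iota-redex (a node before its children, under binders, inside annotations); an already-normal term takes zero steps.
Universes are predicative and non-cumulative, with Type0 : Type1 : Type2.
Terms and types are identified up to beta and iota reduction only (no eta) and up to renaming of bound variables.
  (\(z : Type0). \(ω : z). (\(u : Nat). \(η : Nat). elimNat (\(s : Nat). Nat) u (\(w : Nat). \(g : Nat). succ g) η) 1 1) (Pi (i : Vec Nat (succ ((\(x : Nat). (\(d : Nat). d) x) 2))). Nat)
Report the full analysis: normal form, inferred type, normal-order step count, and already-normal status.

normal form:
  \(z : Pi (ω : Vec Nat 3). Nat). 2
the term's type:
  Pi (z : Pi (ω : Vec Nat 3). Nat). Nat
reduction steps (normal order): 9
already normal: no
first redex: a beta-redex


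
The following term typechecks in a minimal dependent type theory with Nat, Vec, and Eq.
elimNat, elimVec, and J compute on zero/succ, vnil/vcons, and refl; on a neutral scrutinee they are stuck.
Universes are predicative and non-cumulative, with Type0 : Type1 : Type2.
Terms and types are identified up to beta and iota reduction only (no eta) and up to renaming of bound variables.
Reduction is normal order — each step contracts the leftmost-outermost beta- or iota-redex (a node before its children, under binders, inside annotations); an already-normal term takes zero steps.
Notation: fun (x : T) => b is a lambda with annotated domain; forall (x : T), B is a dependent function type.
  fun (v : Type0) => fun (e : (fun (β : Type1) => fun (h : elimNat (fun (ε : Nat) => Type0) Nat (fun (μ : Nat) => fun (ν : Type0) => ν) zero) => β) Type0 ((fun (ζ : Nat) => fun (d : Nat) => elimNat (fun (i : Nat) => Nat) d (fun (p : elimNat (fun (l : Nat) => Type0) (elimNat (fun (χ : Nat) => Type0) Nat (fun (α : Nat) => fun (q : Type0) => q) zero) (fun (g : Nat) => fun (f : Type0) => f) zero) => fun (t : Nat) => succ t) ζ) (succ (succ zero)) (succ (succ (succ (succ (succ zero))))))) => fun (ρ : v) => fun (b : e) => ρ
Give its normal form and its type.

reduced normal form:
  fun (v : Type0) => fun (e : Type0) => fun (β : v) => fun (h : e) => β
inferred type:
  forall (v : Type0), forall (e : Type0), forall (β : v), forall (h : e), v


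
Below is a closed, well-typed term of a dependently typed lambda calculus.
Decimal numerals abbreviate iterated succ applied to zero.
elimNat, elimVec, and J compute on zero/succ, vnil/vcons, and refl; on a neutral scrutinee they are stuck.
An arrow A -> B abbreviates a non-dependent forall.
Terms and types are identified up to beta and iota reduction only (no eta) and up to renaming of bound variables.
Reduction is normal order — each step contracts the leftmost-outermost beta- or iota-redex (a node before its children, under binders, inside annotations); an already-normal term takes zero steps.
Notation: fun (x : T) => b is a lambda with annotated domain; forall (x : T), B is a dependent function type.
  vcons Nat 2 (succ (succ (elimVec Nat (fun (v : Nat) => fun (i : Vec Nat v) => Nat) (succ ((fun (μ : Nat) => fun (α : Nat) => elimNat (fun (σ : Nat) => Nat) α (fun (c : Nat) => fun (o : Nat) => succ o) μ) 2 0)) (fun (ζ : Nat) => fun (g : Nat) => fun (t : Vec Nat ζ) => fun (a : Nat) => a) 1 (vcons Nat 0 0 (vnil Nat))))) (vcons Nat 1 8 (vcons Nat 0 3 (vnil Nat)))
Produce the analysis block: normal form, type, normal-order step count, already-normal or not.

normal form:
  vcons Nat 2 5 (vcons Nat 1 8 (vcons Nat 0 3 (vnil Nat)))
inferred type:
  Vec Nat 3
steps to reach normal form (normal order): 15
already normal: no
first contracted redex: an elimVec iota-redex


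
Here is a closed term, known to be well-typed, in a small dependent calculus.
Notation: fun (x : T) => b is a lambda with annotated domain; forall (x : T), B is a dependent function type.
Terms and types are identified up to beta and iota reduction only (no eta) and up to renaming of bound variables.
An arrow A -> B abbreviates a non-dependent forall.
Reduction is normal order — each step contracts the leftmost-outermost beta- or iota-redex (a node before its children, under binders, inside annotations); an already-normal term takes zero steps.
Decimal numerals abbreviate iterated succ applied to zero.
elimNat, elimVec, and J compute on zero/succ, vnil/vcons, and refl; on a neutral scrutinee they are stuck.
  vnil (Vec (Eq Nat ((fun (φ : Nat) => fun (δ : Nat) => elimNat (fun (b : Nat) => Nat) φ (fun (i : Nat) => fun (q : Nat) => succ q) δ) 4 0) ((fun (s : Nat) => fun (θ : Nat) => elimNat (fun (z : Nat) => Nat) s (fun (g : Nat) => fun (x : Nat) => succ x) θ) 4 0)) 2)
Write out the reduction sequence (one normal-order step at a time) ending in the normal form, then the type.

normal-order reduction:
  vnil (Vec (Eq Nat ((fun (φ : Nat) => fun (δ : Nat) => elimNat (fun (b : Nat) => Nat) φ (fun (i : Nat) => fun (q : Nat) => succ q) δ) 4 0) ((fun (s : Nat) => fun (θ : Nat) => elimNat (fun (z : Nat) => Nat) s (fun (g : Nat) => fun (x : Nat) => succ x) θ) 4 0)) 2)
  ~> vnil (Vec (Eq Nat ((fun (φ : Nat) => elimNat (fun (δ : Nat) => Nat) 4 (fun (b : Nat) => fun (i : Nat) => succ i) φ) 0) ((fun (q : Nat) => fun (s : Nat) => elimNat (fun (θ : Nat) => Nat) q (fun (z : Nat) => fun (g : Nat) => succ g) s) 4 0)) 2)
  ~> vnil (Vec (Eq Nat (elimNat (fun (φ : Nat) => Nat) 4 (fun (δ : Nat) => fun (b : Nat) => succ b) 0) ((fun (i : Nat) => fun (q : Nat) => elimNat (fun (s : Nat) => Nat) i (fun (θ : Nat) => fun (z : Nat) => succ z) q) 4 0)) 2)
  ~> vnil (Vec (Eq Nat 4 ((fun (φ : Nat) => fun (δ : Nat) => elimNat (fun (b : Nat) => Nat) φ (fun (i : Nat) => fun (q : Nat) => succ q) δ) 4 0)) 2)
  ~> vnil (Vec (Eq Nat 4 ((fun (φ : Nat) => elimNat (fun (δ : Nat) => Nat) 4 (fun (b : Nat) => fun (i : Nat) => succ i) φ) 0)) 2)
  ~> vnil (Vec (Eq Nat 4 (elimNat (fun (φ : Nat) => Nat) 4 (fun (δ : Nat) => fun (b : Nat) => succ b) 0)) 2)
  ~> vnil (Vec (Eq Nat 4 4) 2)
the term's type:
  Vec (Vec (Eq Nat 4 4) 2) 0


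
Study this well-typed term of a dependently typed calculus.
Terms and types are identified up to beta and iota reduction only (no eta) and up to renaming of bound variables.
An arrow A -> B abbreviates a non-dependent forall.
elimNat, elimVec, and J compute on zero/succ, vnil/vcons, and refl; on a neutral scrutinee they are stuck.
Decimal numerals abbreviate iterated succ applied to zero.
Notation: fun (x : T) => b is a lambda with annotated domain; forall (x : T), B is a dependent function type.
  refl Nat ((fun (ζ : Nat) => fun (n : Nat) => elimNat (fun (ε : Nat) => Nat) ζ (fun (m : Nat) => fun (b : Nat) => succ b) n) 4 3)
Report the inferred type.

the term's type:
  Eq Nat 7 7


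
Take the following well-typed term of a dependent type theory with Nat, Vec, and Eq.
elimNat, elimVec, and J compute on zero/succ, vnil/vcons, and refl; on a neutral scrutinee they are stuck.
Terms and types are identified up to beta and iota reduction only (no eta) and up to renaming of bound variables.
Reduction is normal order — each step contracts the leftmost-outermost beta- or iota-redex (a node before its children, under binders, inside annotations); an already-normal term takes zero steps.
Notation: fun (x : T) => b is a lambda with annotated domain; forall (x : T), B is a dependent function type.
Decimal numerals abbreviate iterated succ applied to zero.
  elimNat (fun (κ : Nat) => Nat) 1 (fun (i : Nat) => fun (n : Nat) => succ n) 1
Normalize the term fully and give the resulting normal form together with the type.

normal form:
  2
type:
  Nat
observation: normalization takes exactly 4 steps under the normal-order strategy.


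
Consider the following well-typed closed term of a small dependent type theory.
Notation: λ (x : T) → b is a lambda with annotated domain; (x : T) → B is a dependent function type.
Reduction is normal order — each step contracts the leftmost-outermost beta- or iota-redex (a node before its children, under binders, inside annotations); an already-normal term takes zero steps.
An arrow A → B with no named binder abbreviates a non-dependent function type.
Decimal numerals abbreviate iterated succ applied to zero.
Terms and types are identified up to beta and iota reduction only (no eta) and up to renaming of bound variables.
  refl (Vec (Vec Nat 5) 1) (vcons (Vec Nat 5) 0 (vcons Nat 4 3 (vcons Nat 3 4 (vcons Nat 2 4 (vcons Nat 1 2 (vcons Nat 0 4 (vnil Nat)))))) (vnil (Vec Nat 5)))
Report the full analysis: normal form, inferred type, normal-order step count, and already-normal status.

reduced normal form:
  refl (Vec (Vec Nat 5) 1) (vcons (Vec Nat 5) 0 (vcons Nat 4 3 (vcons Nat 3 4 (vcons Nat 2 4 (vcons Nat 1 2 (vcons Nat 0 4 (vnil Nat)))))) (vnil (Vec Nat 5)))
type:
  Eq (Vec (Vec Nat 5) 1) (vcons (Vec Nat 5) 0 (vcons Nat 4 3 (vcons Nat 3 4 (vcons Nat 2 4 (vcons Nat 1 2 (vcons Nat 0 4 (vnil Nat)))))) (vnil (Vec Nat 5))) (vcons (Vec Nat 5) 0 (vcons Nat 4 3 (vcons Nat 3 4 (vcons Nat 2 4 (vcons Nat 1 2 (vcons Nat 0 4 (vnil Nat)))))) (vnil (Vec Nat 5)))
steps to reach normal form (normal order): 0
started in normal form: yes


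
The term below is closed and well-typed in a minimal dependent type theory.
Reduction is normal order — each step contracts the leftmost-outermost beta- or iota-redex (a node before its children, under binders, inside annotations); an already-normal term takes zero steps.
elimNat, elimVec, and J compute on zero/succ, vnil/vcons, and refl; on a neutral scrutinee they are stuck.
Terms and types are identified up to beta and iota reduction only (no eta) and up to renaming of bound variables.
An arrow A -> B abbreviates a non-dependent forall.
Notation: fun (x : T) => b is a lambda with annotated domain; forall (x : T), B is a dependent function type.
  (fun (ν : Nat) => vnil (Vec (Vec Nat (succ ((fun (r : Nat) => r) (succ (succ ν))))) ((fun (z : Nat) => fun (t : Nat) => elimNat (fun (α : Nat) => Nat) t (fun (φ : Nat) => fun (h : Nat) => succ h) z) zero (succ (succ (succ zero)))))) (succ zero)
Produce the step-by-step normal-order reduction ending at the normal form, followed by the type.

normal-order reduction sequence:
  (fun (ν : Nat) => vnil (Vec (Vec Nat (succ ((fun (r : Nat) => r) (succ (succ ν))))) ((fun (z : Nat) => fun (t : Nat) => elimNat (fun (α : Nat) => Nat) t (fun (φ : Nat) => fun (h : Nat) => succ h) z) zero (succ (succ (succ zero)))))) (succ zero)
  ~> vnil (Vec (Vec Nat (succ ((fun (ν : Nat) => ν) (succ (succ (succ zero)))))) ((fun (r : Nat) => fun (z : Nat) => elimNat (fun (t : Nat) => Nat) z (fun (α : Nat) => fun (φ : Nat) => succ φ) r) zero (succ (succ (succ zero)))))
  ~> vnil (Vec (Vec Nat (succ (succ (succ (succ zero))))) ((fun (ν : Nat) => fun (r : Nat) => elimNat (fun (z : Nat) => Nat) r (fun (t : Nat) => fun (α : Nat) => succ α) ν) zero (succ (succ (succ zero)))))
  ~> vnil (Vec (Vec Nat (succ (succ (succ (succ zero))))) ((fun (ν : Nat) => elimNat (fun (r : Nat) => Nat) ν (fun (z : Nat) => fun (t : Nat) => succ t) zero) (succ (succ (succ zero)))))
  ~> vnil (Vec (Vec Nat (succ (succ (succ (succ zero))))) (elimNat (fun (ν : Nat) => Nat) (succ (succ (succ zero))) (fun (r : Nat) => fun (z : Nat) => succ z) zero))
  ~> vnil (Vec (Vec Nat (succ (succ (succ (succ zero))))) (succ (succ (succ zero))))
the term's type:
  Vec (Vec (Vec Nat (succ (succ (succ (succ zero))))) (succ (succ (succ zero)))) zero


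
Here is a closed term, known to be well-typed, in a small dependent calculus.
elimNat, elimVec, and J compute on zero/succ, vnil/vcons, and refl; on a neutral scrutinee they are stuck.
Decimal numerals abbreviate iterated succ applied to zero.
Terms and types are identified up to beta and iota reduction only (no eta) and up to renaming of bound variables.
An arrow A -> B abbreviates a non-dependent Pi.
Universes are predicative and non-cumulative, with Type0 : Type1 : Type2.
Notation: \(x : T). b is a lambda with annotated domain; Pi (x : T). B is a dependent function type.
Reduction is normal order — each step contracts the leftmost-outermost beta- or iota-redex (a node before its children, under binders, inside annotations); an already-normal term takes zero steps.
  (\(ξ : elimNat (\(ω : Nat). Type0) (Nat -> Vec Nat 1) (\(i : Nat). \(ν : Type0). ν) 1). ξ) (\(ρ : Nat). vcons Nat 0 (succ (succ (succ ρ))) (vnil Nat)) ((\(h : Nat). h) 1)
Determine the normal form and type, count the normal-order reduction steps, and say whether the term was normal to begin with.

reduced normal form:
  vcons Nat 0 4 (vnil Nat)
the term's type:
  Vec Nat 1
steps to reach normal form (normal order): 3
started in normal form: no
first redex: a beta-redex


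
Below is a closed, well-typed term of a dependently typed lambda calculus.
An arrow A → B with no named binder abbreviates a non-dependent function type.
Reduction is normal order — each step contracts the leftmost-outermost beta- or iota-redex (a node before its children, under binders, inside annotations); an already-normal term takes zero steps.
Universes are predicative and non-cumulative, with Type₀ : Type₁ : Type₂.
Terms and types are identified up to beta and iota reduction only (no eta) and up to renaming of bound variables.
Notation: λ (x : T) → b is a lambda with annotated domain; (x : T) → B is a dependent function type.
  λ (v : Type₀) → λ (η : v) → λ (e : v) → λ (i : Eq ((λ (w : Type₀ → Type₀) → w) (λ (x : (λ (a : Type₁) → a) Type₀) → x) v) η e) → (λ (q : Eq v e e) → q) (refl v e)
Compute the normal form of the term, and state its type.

reduced normal form:
  λ (v : Type₀) → λ (η : v) → λ (e : v) → λ (i : Eq v η e) → refl v e
inferred type:
  (v : Type₀) → (η : v) → (e : v) → Eq v η e → Eq v e e
observation: contracting a beta-redex first, the term normalizes in 3 steps.


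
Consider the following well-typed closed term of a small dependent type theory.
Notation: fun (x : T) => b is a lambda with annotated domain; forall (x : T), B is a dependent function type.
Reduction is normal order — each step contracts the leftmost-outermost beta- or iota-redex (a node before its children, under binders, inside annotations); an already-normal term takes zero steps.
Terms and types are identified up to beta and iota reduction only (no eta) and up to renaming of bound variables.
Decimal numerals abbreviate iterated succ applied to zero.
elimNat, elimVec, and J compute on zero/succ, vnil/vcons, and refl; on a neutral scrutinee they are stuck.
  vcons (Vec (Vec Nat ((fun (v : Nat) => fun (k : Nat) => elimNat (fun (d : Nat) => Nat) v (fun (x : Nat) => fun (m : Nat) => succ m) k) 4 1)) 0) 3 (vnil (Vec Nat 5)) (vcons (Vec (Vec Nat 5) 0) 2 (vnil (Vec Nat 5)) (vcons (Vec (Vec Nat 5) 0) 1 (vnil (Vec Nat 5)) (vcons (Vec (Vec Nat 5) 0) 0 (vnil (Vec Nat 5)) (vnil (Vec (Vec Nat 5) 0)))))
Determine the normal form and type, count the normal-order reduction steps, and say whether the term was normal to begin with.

reduced normal form:
  vcons (Vec (Vec Nat 5) 0) 3 (vnil (Vec Nat 5)) (vcons (Vec (Vec Nat 5) 0) 2 (vnil (Vec Nat 5)) (vcons (Vec (Vec Nat 5) 0) 1 (vnil (Vec Nat 5)) (vcons (Vec (Vec Nat 5) 0) 0 (vnil (Vec Nat 5)) (vnil (Vec (Vec Nat 5) 0)))))
the term's type:
  Vec (Vec (Vec Nat 5) 0) 4
normal-order step count: 6
already normal: no
first redex: a beta-redex


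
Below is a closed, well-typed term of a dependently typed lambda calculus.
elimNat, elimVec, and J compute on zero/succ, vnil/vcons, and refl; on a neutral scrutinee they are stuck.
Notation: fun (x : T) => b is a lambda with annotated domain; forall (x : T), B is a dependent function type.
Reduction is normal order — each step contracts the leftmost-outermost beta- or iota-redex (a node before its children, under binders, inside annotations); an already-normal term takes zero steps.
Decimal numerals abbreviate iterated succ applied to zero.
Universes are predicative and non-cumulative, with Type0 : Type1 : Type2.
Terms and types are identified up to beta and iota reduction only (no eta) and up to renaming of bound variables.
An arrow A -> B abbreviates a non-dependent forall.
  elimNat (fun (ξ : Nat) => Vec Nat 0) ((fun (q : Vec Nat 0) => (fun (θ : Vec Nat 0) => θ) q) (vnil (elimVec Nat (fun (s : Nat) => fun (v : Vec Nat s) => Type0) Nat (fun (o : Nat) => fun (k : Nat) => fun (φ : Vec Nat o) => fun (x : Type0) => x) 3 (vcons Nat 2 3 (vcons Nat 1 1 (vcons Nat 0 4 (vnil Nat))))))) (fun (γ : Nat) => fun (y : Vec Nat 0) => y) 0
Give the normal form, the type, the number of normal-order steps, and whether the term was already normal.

normal form:
  vnil Nat
type:
  Vec Nat 0
reduction steps (normal order): 19
term was already normal: no
first redex: an elimNat iota-redex


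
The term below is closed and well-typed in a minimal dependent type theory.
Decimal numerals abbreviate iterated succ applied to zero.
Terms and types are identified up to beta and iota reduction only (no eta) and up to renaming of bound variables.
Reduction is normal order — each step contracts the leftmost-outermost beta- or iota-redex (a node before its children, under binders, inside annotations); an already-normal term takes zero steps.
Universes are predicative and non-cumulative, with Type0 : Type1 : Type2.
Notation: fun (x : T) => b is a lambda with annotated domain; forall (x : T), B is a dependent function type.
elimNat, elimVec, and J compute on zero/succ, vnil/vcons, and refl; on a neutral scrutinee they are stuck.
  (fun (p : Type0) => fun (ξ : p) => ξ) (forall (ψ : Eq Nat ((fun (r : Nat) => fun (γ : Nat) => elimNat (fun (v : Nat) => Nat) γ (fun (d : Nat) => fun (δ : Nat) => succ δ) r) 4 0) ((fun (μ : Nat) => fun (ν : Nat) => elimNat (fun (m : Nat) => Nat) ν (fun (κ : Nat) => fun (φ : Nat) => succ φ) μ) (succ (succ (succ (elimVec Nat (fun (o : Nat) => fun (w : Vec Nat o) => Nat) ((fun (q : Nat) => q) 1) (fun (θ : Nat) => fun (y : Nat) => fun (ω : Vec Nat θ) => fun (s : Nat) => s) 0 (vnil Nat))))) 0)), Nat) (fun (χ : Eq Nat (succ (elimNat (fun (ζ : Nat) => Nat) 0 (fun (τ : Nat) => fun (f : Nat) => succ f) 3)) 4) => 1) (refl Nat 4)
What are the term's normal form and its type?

reduced normal form:
  1
the term's type:
  Nat


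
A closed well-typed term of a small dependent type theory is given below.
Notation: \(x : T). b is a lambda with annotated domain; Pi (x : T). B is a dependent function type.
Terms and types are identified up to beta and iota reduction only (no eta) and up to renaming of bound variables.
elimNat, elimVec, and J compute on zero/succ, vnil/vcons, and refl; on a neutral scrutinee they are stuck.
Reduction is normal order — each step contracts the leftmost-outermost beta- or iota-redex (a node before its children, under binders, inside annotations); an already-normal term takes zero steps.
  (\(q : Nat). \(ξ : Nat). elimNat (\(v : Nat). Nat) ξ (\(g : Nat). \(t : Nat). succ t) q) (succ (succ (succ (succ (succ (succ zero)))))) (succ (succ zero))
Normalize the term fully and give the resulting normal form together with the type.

resulting normal form:
  succ (succ (succ (succ (succ (succ (succ (succ zero)))))))
inferred type:
  Nat


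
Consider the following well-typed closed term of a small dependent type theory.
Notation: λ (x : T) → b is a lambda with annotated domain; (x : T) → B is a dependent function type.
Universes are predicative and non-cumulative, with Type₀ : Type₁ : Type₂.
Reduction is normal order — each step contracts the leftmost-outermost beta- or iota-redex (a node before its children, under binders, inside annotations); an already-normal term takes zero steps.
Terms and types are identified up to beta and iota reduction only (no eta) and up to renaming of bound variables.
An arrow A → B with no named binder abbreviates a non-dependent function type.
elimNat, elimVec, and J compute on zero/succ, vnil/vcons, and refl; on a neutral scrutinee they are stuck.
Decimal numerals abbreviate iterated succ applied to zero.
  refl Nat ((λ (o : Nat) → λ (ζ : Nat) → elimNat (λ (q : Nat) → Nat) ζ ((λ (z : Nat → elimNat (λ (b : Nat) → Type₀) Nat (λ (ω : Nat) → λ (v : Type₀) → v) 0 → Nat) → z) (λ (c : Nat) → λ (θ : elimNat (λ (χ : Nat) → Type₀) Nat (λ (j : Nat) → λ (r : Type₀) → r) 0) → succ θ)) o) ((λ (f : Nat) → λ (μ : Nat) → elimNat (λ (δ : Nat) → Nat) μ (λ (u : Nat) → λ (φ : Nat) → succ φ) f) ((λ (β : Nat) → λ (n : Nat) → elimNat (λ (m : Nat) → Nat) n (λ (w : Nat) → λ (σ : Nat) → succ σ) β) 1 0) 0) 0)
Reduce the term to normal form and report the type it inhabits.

normal form:
  refl Nat 1
inferred type:
  Eq Nat 1 1
observation: the leftmost-outermost redex is a beta-redex, and normalization takes 20 steps.


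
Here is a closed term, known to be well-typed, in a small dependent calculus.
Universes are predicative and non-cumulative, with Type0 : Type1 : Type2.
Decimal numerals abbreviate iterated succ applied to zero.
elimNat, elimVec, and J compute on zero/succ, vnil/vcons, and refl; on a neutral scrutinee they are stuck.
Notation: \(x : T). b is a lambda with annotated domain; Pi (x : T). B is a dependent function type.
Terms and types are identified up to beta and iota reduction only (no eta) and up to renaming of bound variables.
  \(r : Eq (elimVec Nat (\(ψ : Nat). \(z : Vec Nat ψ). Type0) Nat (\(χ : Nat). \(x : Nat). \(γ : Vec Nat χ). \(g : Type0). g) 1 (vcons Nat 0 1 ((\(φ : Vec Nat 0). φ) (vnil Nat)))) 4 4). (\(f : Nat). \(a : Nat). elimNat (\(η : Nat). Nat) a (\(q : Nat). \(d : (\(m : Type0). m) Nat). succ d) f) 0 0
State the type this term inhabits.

the term's type:
  Pi (r : Eq Nat 4 4). Nat


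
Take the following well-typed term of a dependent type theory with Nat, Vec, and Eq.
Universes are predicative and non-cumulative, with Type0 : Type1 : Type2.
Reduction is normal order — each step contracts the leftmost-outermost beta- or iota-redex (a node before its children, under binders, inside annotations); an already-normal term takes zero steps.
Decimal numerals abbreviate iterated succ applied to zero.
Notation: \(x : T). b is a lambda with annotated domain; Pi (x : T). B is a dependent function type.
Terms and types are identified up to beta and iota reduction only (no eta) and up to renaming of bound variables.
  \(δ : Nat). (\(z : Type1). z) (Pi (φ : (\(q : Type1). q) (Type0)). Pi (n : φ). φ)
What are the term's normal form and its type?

reduced normal form:
  \(δ : Nat). Pi (z : Type0). Pi (φ : z). z
the term's type:
  Pi (δ : Nat). Type1


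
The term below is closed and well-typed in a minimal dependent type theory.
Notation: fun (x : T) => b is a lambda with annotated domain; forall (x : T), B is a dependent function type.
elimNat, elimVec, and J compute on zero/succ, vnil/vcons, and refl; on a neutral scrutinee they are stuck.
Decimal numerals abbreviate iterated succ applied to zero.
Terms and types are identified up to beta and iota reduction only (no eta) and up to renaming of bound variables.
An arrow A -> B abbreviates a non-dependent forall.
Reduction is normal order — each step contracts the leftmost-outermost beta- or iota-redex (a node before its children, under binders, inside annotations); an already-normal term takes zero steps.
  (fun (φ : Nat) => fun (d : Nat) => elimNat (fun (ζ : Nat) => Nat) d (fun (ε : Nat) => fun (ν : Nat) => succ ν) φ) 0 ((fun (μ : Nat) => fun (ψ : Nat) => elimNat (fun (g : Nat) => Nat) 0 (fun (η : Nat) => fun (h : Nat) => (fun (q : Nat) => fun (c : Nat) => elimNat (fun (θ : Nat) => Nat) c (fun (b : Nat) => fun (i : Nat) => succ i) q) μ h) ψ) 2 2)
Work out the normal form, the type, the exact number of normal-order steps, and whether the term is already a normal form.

normal form:
  4
inferred type:
  Nat
normal-order step count: 30
started in normal form: no
first redex: a beta-redex


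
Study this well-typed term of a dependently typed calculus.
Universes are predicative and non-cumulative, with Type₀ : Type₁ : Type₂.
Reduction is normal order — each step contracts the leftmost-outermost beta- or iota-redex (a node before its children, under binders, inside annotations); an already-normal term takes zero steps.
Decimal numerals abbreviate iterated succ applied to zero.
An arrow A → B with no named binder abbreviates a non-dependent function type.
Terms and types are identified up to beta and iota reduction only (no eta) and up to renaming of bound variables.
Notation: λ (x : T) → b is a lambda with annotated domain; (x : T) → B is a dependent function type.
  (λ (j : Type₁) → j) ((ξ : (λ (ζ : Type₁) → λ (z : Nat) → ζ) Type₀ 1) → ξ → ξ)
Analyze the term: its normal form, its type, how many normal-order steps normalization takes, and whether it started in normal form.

resulting normal form:
  (j : Type₀) → j → j
inferred type:
  Type₁
reduction steps (normal order): 3
term was already normal: no
first redex: a beta-redex


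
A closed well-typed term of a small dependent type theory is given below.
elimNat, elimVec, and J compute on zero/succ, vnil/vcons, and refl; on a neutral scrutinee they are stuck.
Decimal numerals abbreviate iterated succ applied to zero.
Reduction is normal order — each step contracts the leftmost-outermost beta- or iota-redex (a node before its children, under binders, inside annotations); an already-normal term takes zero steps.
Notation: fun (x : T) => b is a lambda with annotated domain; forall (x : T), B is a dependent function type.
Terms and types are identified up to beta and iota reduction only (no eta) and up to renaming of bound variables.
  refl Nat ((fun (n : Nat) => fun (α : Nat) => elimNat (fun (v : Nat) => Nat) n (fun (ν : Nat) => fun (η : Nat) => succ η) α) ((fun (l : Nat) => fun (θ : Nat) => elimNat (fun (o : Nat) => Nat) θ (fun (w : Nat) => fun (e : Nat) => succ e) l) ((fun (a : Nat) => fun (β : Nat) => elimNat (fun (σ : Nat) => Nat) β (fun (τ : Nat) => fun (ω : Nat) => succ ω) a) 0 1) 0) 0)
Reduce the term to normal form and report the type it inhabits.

resulting normal form:
  refl Nat 1
the term's type:
  Eq Nat 1 1
observation: contracting a beta-redex first, the term normalizes in 12 steps.
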